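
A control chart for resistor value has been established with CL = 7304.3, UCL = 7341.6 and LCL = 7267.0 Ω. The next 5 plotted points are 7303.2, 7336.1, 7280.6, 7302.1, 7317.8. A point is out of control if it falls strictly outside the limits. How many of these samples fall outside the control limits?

0

All 5 points lie within [7267.0, 7341.6].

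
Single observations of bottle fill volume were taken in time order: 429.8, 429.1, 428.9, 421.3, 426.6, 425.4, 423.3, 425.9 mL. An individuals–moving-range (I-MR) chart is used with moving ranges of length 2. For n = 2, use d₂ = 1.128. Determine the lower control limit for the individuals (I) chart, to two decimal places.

X̄ = (429.8 + 429.1 + 428.9 + 421.3 + 426.6 + 425.4 + 423.3 + 425.9) / 8 = 426.2875
Moving ranges: 0.7, 0.2, 7.6, 5.3, 1.2, 2.1, 2.6; M̄R̄ = 19.7000 / 7 = 2.8143
LCL = X̄ − 3·M̄R̄/d₂ = 426.2875 − 3 × 2.8143 / 1.128 = 418.8027

418.80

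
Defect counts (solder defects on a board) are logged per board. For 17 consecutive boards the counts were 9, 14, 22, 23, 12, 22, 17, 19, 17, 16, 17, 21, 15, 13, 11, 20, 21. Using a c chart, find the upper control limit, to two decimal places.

29.37

c̄ = (9 + 14 + 22 + 23 + 12 + 22 + 17 + 19 + 17 + 16 + 17 + 21 + 15 + 13 + 11 + 20 + 21) / 17 = 289 / 17 = 17.0000
UCL = c̄ + 3√c̄ = 17.0000 + 3 × √17.0000 = 17.0000 + 3 × 4.1231 = 29.3693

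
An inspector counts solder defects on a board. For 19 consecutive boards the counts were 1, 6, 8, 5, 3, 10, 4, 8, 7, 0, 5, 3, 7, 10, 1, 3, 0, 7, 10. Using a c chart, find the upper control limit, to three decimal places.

c̄ = (1 + 6 + 8 + 5 + 3 + 10 + 4 + 8 + 7 + 0 + 5 + 3 + 7 + 10 + 1 + 3 + 0 + 7 + 10) / 19 = 98 / 19 = 5.1579
UCL = c̄ + 3√c̄ = 5.1579 + 3 × √5.1579 = 5.1579 + 3 × 2.2711 = 11.9712

11.971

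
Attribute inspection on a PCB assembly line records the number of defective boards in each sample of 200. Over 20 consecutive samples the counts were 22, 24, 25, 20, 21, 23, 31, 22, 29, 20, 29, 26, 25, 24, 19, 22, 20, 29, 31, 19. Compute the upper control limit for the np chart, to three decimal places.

37.849

p̄ = Σdᵢ / (k·n) = 481 / (20 × 200) = 0.12025
UCL = np̄ + 3·√(np̄(1−p̄)) = 24.0500 + 3 × √(24.0500×0.87975) = 24.0500 + 3 × 4.5998 = 37.8493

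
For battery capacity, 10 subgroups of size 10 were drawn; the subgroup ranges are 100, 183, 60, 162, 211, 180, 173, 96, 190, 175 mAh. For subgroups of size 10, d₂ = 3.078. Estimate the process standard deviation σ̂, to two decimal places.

49.71

R̄ = (100 + 183 + 60 + 162 + 211 + 180 + 173 + 96 + 190 + 175) / 10 = 153.0000
σ̂ = R̄ / d₂ = 153.0000 / 3.078 = 49.7076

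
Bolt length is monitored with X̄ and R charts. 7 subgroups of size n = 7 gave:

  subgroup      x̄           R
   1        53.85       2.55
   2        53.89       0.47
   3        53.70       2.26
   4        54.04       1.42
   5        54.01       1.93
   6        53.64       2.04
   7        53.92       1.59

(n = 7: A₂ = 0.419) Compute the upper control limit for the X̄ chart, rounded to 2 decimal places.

X̄̄ = (53.85 + 53.89 + 53.70 + 54.04 + 54.01 + 53.64 + 53.92) / 7 = 377.0500 / 7 = 53.8643
R̄ = (2.55 + 0.47 + 2.26 + 1.42 + 1.93 + 2.04 + 1.59) / 7 = 12.2600 / 7 = 1.7514
UCL = X̄̄ + A₂·R̄ = 53.8643 + 0.419 × 1.7514 = 54.5981

54.60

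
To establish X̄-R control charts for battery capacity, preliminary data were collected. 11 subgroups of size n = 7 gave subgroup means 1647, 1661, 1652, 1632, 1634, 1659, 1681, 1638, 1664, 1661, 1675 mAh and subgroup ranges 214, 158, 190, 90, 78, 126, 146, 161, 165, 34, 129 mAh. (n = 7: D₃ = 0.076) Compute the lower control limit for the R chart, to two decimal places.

R̄ = (214 + 158 + 190 + 90 + 78 + 126 + 146 + 161 + 165 + 34 + 129) / 11 = 1491.0000 / 11 = 135.5455
LCL_R = D₃·R̄ = 0.076 × 135.5455 = 10.3015

10.30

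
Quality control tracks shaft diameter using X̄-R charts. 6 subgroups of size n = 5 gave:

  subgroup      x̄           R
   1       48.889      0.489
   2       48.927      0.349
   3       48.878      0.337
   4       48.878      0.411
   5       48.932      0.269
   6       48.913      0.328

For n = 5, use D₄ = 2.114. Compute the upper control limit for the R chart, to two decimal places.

R̄ = (0.489 + 0.349 + 0.337 + 0.411 + 0.269 + 0.328) / 6 = 2.1830 / 6 = 0.3638
UCL_R = D₄·R̄ = 2.114 × 0.3638 = 0.7691

0.77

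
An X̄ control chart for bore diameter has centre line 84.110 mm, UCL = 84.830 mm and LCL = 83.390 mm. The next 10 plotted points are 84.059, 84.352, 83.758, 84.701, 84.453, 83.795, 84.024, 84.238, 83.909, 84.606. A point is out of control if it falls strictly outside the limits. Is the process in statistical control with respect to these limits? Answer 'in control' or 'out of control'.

in control

All 10 points lie within [83.390, 84.830].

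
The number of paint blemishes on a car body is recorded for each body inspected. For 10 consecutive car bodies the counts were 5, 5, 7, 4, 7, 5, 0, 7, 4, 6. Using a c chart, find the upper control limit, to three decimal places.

11.708

c̄ = (5 + 5 + 7 + 4 + 7 + 5 + 0 + 7 + 4 + 6) / 10 = 50 / 10 = 5.0000
UCL = c̄ + 3√c̄ = 5.0000 + 3 × √5.0000 = 5.0000 + 3 × 2.2361 = 11.7082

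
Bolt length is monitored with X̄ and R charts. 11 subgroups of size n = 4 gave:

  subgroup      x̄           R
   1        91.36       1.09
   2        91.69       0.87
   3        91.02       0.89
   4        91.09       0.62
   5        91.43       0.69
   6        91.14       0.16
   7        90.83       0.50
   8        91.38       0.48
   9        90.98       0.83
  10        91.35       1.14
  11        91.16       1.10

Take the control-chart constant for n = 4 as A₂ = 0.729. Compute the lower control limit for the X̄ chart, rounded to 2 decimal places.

90.67

X̄̄ = (91.36 + 91.69 + 91.02 + 91.09 + 91.43 + 91.14 + 90.83 + 91.38 + 90.98 + 91.35 + 91.16) / 11 = 1003.4300 / 11 = 91.2209
R̄ = (1.09 + 0.87 + 0.89 + 0.62 + 0.69 + 0.16 + 0.50 + 0.48 + 0.83 + 1.14 + 1.10) / 11 = 8.3700 / 11 = 0.7609
LCL = X̄̄ − A₂·R̄ = 91.2209 − 0.729 × 0.7609 = 90.6662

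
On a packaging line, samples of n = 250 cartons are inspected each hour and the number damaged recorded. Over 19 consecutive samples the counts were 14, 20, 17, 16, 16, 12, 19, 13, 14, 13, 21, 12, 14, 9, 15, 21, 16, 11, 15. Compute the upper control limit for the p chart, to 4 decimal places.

0.1059

p̄ = Σdᵢ / (k·n) = 288 / (19 × 250) = 0.06063
UCL = p̄ + 3·√(p̄(1−p̄)/n) = 0.06063 + 3 × √(0.06063×0.93937/250) = 0.06063 + 3 × 0.01509 = 0.10591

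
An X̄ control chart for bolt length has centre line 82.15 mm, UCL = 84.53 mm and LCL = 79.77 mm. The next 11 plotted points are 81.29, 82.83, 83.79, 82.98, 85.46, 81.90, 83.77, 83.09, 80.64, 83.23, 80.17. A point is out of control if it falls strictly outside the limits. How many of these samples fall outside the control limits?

Compare each point to [79.77, 84.53]: sample 5 = 85.46 > UCL.

1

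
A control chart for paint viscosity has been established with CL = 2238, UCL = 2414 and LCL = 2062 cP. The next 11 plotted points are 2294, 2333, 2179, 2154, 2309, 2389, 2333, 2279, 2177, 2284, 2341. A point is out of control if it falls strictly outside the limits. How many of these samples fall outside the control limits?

0

All 11 points lie within [2062, 2414].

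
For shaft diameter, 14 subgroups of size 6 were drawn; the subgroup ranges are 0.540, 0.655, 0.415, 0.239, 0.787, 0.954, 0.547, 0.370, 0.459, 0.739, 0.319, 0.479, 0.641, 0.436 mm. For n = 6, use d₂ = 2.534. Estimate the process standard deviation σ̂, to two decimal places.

0.21

R̄ = (0.540 + 0.655 + 0.415 + 0.239 + 0.787 + 0.954 + 0.547 + 0.370 + 0.459 + 0.739 + 0.319 + 0.479 + 0.641 + 0.436) / 14 = 0.5414
σ̂ = R̄ / d₂ = 0.5414 / 2.534 = 0.2137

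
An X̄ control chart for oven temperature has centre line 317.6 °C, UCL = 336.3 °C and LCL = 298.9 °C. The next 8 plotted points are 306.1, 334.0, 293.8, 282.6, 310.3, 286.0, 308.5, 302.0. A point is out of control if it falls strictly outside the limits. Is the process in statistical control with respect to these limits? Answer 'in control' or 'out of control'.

out of control

Compare each point to [298.9, 336.3]: sample 3 = 293.8 < LCL; sample 4 = 282.6 < LCL; sample 6 = 286.0 < LCL.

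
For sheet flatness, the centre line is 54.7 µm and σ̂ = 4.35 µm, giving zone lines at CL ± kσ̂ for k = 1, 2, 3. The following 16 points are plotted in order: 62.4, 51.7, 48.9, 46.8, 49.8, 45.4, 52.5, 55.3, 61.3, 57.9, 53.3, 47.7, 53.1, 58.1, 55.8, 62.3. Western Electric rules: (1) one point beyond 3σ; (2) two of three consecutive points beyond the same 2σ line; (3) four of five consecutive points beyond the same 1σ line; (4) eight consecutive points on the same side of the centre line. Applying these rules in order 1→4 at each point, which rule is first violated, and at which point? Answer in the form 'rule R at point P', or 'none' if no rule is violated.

rule 3 at point 6

Zone of each point (C = within 1σ̂, B = 1σ̂–2σ̂, A = 2σ̂–3σ̂, * = beyond 3σ̂; sign = side of CL): 1:+B, 2:-C, 3:-B, 4:-B, 5:-B, 6:-A, 7:-C, 8:+C, 9:+B, 10:+C, 11:-C, 12:-B, 13:-C, 14:+C, 15:+C, 16:+B
Rule 3 (four of five consecutive points beyond the same 1σ limit) is satisfied at point 6.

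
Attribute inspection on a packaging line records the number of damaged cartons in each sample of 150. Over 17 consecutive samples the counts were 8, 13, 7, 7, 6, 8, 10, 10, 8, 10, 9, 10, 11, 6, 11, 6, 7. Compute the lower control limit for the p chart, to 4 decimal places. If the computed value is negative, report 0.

p̄ = Σdᵢ / (k·n) = 147 / (17 × 150) = 0.05765
LCL = p̄ − 3·√(p̄(1−p̄)/n) = 0.05765 − 3 × 0.01903 = 0.00056

0.0006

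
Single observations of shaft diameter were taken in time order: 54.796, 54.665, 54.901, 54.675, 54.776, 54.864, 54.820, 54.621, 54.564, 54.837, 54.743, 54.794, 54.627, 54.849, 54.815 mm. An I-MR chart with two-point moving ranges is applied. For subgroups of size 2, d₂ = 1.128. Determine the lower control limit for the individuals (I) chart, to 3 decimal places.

54.391

X̄ = (54.796 + 54.665 + 54.901 + 54.675 + 54.776 + 54.864 + 54.820 + 54.621 + 54.564 + 54.837 + 54.743 + 54.794 + 54.627 + 54.849 + 54.815) / 15 = 54.7565
Moving ranges: 0.131, 0.236, 0.226, 0.101, 0.088, 0.044, 0.199, 0.057, 0.273, 0.094, 0.051, 0.167, 0.222, 0.034; M̄R̄ = 1.9230 / 14 = 0.1374
LCL = X̄ − 3·M̄R̄/d₂ = 54.7565 − 3 × 0.1374 / 1.128 = 54.3912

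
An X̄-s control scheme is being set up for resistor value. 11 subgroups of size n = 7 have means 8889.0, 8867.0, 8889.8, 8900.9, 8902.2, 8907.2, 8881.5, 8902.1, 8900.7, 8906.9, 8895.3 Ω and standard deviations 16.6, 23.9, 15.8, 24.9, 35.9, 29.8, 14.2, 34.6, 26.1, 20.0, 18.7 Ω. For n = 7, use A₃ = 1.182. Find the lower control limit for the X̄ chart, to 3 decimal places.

8866.790

X̄̄ = (8889.0 + 8867.0 + 8889.8 + 8900.9 + 8902.2 + 8907.2 + 8881.5 + 8902.1 + 8900.7 + 8906.9 + 8895.3) / 11 = 8894.7818
s̄ = (16.6 + 23.9 + 15.8 + 24.9 + 35.9 + 29.8 + 14.2 + 34.6 + 26.1 + 20.0 + 18.7) / 11 = 23.6818
LCL = X̄̄ − A₃·s̄ = 8894.7818 − 1.182 × 23.6818 = 8866.7899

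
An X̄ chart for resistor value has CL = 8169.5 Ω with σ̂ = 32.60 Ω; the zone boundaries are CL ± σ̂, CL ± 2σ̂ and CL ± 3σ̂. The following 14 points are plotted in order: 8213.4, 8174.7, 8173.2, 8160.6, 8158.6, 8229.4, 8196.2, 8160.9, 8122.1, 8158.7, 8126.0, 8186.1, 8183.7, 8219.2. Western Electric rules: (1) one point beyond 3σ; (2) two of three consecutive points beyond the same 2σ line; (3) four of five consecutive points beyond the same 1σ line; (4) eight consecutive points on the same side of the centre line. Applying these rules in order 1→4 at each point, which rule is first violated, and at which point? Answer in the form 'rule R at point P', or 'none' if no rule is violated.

none

Zone of each point (C = within 1σ̂, B = 1σ̂–2σ̂, A = 2σ̂–3σ̂, * = beyond 3σ̂; sign = side of CL): 1:+B, 2:+C, 3:+C, 4:-C, 5:-C, 6:+B, 7:+C, 8:-C, 9:-B, 10:-C, 11:-B, 12:+C, 13:+C, 14:+B
No rule fires across all 14 points.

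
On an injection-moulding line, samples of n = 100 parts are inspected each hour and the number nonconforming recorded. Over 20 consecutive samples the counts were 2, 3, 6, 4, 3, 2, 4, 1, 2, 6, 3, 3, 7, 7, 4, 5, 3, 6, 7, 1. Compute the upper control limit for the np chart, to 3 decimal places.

9.793

p̄ = Σdᵢ / (k·n) = 79 / (20 × 100) = 0.03950
UCL = np̄ + 3·√(np̄(1−p̄)) = 3.9500 + 3 × √(3.9500×0.96050) = 3.9500 + 3 × 1.9478 = 9.7934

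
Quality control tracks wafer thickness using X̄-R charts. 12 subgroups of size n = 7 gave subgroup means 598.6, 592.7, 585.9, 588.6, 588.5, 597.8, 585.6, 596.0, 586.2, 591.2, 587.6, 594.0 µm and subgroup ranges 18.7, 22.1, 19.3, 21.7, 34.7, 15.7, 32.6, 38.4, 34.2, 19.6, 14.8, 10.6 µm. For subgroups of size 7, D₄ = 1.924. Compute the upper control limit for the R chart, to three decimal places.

45.278

R̄ = (18.7 + 22.1 + 19.3 + 21.7 + 34.7 + 15.7 + 32.6 + 38.4 + 34.2 + 19.6 + 14.8 + 10.6) / 12 = 282.4000 / 12 = 23.5333
UCL_R = D₄·R̄ = 1.924 × 23.5333 = 45.2781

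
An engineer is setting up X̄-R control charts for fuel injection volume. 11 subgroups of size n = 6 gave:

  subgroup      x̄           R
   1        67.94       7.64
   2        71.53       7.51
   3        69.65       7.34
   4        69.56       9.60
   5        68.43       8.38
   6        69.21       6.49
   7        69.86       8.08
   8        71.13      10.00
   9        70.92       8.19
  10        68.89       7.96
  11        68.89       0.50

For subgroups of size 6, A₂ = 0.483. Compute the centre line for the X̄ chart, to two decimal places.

X̄̄ = (67.94 + 71.53 + 69.65 + 69.56 + 68.43 + 69.21 + 69.86 + 71.13 + 70.92 + 68.89 + 68.89) / 11 = 766.0100 / 11 = 69.6373
CL = X̄̄ = 69.6373

69.64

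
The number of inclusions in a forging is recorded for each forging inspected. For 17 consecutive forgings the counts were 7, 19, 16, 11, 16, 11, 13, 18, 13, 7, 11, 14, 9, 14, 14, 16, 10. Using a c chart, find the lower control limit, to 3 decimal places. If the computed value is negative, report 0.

2.115

c̄ = (7 + 19 + 16 + 11 + 16 + 11 + 13 + 18 + 13 + 7 + 11 + 14 + 9 + 14 + 14 + 16 + 10) / 17 = 219 / 17 = 12.8824
LCL = c̄ − 3√c̄ = 12.8824 − 3 × 3.5892 = 2.1148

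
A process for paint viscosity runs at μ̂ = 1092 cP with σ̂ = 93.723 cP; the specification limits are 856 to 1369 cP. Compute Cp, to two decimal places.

Cp = (USL − LSL) / (6σ̂) = (1369 − 856) / (6 × 93.723) = 513.0000 / 562.3380 = 0.9123

0.91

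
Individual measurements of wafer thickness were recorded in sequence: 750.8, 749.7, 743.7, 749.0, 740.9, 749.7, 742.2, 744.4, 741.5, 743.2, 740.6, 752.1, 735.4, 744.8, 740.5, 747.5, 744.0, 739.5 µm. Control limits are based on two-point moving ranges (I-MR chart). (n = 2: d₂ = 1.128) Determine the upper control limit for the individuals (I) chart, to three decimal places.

X̄ = (750.8 + 749.7 + 743.7 + 749.0 + 740.9 + 749.7 + 742.2 + 744.4 + 741.5 + 743.2 + 740.6 + 752.1 + 735.4 + 744.8 + 740.5 + 747.5 + 744.0 + 739.5) / 18 = 744.4167
Moving ranges: 1.1, 6.0, 5.3, 8.1, 8.8, 7.5, 2.2, 2.9, 1.7, 2.6, 11.5, 16.7, 9.4, 4.3, 7.0, 3.5, 4.5; M̄R̄ = 103.1000 / 17 = 6.0647
UCL = X̄ + 3·M̄R̄/d₂ = 744.4167 + 3 × 6.0647 / 1.128 = 760.5462

760.546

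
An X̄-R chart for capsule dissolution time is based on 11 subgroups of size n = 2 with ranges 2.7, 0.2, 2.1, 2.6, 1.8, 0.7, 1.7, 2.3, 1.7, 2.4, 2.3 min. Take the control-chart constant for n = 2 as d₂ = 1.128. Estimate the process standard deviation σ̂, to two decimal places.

R̄ = (2.7 + 0.2 + 2.1 + 2.6 + 1.8 + 0.7 + 1.7 + 2.3 + 1.7 + 2.4 + 2.3) / 11 = 1.8636
σ̂ = R̄ / d₂ = 1.8636 / 1.128 = 1.6522

1.65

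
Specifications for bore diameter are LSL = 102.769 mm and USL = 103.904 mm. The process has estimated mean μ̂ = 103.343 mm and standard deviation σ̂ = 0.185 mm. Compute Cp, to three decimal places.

1.023

Cp = (USL − LSL) / (6σ̂) = (103.904 − 102.769) / (6 × 0.185) = 1.1350 / 1.1100 = 1.0225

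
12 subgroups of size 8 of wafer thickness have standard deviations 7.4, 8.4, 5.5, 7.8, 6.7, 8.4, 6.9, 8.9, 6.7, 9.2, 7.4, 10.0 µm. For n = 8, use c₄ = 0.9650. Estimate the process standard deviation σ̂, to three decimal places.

s̄ = (7.4 + 8.4 + 5.5 + 7.8 + 6.7 + 8.4 + 6.9 + 8.9 + 6.7 + 9.2 + 7.4 + 10.0) / 12 = 7.7750
σ̂ = s̄ / c₄ = 7.7750 / 0.9650 = 8.0570

8.057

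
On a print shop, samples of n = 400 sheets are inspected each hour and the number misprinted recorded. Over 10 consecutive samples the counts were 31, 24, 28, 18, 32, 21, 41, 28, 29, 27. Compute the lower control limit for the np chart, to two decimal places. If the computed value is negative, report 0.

12.62

p̄ = Σdᵢ / (k·n) = 279 / (10 × 400) = 0.06975
LCL = np̄ − 3·√(np̄(1−p̄)) = 27.9000 − 3 × 5.0945 = 12.6165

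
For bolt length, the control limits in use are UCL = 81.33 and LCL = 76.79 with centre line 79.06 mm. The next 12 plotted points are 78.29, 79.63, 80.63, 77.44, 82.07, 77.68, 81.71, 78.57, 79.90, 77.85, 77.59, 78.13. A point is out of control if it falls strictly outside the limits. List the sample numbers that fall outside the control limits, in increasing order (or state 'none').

5, 7

Compare each point to [76.79, 81.33]: sample 5 = 82.07 > UCL; sample 7 = 81.71 > UCL.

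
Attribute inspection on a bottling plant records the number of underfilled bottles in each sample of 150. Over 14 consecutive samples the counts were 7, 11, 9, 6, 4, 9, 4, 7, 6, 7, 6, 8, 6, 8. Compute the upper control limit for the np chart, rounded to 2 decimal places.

14.75

p̄ = Σdᵢ / (k·n) = 98 / (14 × 150) = 0.04667
UCL = np̄ + 3·√(np̄(1−p̄)) = 7.0000 + 3 × √(7.0000×0.95333) = 7.0000 + 3 × 2.5833 = 14.7498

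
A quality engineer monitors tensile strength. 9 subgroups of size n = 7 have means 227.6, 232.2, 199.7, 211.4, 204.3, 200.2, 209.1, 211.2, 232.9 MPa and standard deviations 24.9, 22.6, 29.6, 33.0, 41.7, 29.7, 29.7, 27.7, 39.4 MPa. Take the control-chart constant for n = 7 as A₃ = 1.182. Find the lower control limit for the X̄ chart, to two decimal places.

177.74

X̄̄ = (227.6 + 232.2 + 199.7 + 211.4 + 204.3 + 200.2 + 209.1 + 211.2 + 232.9) / 9 = 214.2889
s̄ = (24.9 + 22.6 + 29.6 + 33.0 + 41.7 + 29.7 + 29.7 + 27.7 + 39.4) / 9 = 30.9222
LCL = X̄̄ − A₃·s̄ = 214.2889 − 1.182 × 30.9222 = 177.7388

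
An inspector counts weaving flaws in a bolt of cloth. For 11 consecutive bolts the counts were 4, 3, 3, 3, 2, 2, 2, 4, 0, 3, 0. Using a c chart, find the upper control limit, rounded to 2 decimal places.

6.98

c̄ = (4 + 3 + 3 + 3 + 2 + 2 + 2 + 4 + 0 + 3 + 0) / 11 = 26 / 11 = 2.3636
UCL = c̄ + 3√c̄ = 2.3636 + 3 × √2.3636 = 2.3636 + 3 × 1.5374 = 6.9759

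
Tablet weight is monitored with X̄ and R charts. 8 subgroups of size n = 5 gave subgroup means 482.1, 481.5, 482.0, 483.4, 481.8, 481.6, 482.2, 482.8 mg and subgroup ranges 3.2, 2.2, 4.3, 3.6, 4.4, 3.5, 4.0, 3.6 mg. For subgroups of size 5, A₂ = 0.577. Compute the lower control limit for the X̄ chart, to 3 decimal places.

X̄̄ = (482.1 + 481.5 + 482.0 + 483.4 + 481.8 + 481.6 + 482.2 + 482.8) / 8 = 3857.4000 / 8 = 482.1750
R̄ = (3.2 + 2.2 + 4.3 + 3.6 + 4.4 + 3.5 + 4.0 + 3.6) / 8 = 28.8000 / 8 = 3.6000
LCL = X̄̄ − A₂·R̄ = 482.1750 − 0.577 × 3.6000 = 480.0978

480.098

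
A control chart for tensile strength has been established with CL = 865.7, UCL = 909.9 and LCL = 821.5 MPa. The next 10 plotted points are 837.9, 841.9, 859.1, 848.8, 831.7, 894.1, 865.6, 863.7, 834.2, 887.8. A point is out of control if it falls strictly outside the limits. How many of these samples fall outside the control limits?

0

All 10 points lie within [821.5, 909.9].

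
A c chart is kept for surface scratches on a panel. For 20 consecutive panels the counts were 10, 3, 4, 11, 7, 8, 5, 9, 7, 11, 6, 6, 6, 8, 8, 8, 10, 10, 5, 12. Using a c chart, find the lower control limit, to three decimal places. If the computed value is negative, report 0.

c̄ = (10 + 3 + 4 + 11 + 7 + 8 + 5 + 9 + 7 + 11 + 6 + 6 + 6 + 8 + 8 + 8 + 10 + 10 + 5 + 12) / 20 = 154 / 20 = 7.7000
LCL = c̄ − 3√c̄ = 7.7000 − 3 × 2.7749 = -0.6247 → 0 (cannot be negative)

0.000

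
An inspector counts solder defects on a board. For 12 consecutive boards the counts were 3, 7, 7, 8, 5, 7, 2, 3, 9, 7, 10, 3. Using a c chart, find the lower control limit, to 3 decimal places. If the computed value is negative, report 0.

0.000

c̄ = (3 + 7 + 7 + 8 + 5 + 7 + 2 + 3 + 9 + 7 + 10 + 3) / 12 = 71 / 12 = 5.9167
LCL = c̄ − 3√c̄ = 5.9167 − 3 × 2.4324 = -1.3806 → 0 (cannot be negative)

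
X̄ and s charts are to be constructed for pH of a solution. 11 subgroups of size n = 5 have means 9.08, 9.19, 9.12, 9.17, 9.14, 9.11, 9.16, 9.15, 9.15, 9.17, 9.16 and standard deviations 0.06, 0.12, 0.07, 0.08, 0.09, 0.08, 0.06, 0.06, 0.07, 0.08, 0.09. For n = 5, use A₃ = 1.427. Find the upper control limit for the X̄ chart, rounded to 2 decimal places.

X̄̄ = (9.08 + 9.19 + 9.12 + 9.17 + 9.14 + 9.11 + 9.16 + 9.15 + 9.15 + 9.17 + 9.16) / 11 = 9.1455
s̄ = (0.06 + 0.12 + 0.07 + 0.08 + 0.09 + 0.08 + 0.06 + 0.06 + 0.07 + 0.08 + 0.09) / 11 = 0.0782
UCL = X̄̄ + A₃·s̄ = 9.1455 + 1.427 × 0.0782 = 9.2570

9.26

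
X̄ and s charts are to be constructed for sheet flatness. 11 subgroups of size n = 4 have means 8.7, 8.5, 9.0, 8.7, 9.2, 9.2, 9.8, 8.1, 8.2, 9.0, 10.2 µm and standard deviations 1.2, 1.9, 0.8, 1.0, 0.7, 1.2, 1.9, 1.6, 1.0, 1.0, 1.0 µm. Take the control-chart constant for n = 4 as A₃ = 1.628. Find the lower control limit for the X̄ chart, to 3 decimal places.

X̄̄ = (8.7 + 8.5 + 9.0 + 8.7 + 9.2 + 9.2 + 9.8 + 8.1 + 8.2 + 9.0 + 10.2) / 11 = 8.9636
s̄ = (1.2 + 1.9 + 0.8 + 1.0 + 0.7 + 1.2 + 1.9 + 1.6 + 1.0 + 1.0 + 1.0) / 11 = 1.2091
LCL = X̄̄ − A₃·s̄ = 8.9636 − 1.628 × 1.2091 = 6.9952

6.995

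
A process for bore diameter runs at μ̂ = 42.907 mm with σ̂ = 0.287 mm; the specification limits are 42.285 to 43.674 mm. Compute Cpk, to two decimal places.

0.72

Cpu = (USL − μ̂) / (3σ̂) = (43.674 − 42.907) / (3 × 0.287) = 0.8908; Cpl = (μ̂ − LSL) / (3σ̂) = (42.907 − 42.285) / (3 × 0.287) = 0.7224; Cpk = min(Cpu, Cpl) = 0.7224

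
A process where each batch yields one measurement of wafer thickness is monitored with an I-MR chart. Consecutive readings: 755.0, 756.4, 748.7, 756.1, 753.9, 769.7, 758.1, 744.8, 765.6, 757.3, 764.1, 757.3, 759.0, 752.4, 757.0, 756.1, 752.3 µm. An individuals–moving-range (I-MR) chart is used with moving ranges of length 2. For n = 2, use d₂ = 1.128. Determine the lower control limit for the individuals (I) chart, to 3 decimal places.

736.797

X̄ = (755.0 + 756.4 + 748.7 + 756.1 + 753.9 + 769.7 + 758.1 + 744.8 + 765.6 + 757.3 + 764.1 + 757.3 + 759.0 + 752.4 + 757.0 + 756.1 + 752.3) / 17 = 756.6941
Moving ranges: 1.4, 7.7, 7.4, 2.2, 15.8, 11.6, 13.3, 20.8, 8.3, 6.8, 6.8, 1.7, 6.6, 4.6, 0.9, 3.8; M̄R̄ = 119.7000 / 16 = 7.4813
LCL = X̄ − 3·M̄R̄/d₂ = 756.6941 − 3 × 7.4813 / 1.128 = 736.7972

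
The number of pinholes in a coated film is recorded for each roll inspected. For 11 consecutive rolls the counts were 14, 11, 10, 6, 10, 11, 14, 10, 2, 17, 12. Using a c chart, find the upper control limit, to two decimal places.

20.42

c̄ = (14 + 11 + 10 + 6 + 10 + 11 + 14 + 10 + 2 + 17 + 12) / 11 = 117 / 11 = 10.6364
UCL = c̄ + 3√c̄ = 10.6364 + 3 × √10.6364 = 10.6364 + 3 × 3.2613 = 20.4204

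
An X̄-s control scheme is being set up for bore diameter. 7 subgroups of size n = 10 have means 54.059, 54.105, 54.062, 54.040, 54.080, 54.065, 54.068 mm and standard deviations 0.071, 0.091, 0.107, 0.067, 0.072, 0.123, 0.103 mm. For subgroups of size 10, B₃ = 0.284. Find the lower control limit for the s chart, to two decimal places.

s̄ = (0.071 + 0.091 + 0.107 + 0.067 + 0.072 + 0.123 + 0.103) / 7 = 0.0906
LCL_s = B₃·s̄ = 0.284 × 0.0906 = 0.0257

0.03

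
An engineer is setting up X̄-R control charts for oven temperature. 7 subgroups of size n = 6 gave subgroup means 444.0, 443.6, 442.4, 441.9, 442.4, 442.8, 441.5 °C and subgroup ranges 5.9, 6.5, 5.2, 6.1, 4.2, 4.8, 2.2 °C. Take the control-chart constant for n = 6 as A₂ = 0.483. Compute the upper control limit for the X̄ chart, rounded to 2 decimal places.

X̄̄ = (444.0 + 443.6 + 442.4 + 441.9 + 442.4 + 442.8 + 441.5) / 7 = 3098.6000 / 7 = 442.6571
R̄ = (5.9 + 6.5 + 5.2 + 6.1 + 4.2 + 4.8 + 2.2) / 7 = 34.9000 / 7 = 4.9857
UCL = X̄̄ + A₂·R̄ = 442.6571 + 0.483 × 4.9857 = 445.0652

445.07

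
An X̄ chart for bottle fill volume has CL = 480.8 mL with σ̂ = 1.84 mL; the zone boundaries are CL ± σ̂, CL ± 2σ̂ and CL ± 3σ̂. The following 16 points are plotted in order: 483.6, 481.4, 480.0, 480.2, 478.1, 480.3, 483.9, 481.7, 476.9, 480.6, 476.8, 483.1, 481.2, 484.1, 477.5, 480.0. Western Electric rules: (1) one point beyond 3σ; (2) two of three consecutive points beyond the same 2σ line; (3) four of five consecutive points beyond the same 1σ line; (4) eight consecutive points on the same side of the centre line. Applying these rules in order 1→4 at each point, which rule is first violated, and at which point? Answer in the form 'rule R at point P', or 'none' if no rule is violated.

Zone of each point (C = within 1σ̂, B = 1σ̂–2σ̂, A = 2σ̂–3σ̂, * = beyond 3σ̂; sign = side of CL): 1:+B, 2:+C, 3:-C, 4:-C, 5:-B, 6:-C, 7:+B, 8:+C, 9:-A, 10:-C, 11:-A, 12:+B, 13:+C, 14:+B, 15:-B, 16:-C
Rule 2 (two of three consecutive points beyond the same 2σ limit) is satisfied at point 11.

rule 2 at point 11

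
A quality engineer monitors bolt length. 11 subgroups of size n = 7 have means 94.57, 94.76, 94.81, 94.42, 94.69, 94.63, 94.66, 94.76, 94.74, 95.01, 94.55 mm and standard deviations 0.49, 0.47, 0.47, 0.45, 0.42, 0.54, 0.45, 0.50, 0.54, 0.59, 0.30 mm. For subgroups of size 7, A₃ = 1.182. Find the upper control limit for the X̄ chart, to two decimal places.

X̄̄ = (94.57 + 94.76 + 94.81 + 94.42 + 94.69 + 94.63 + 94.66 + 94.76 + 94.74 + 95.01 + 94.55) / 11 = 94.6909
s̄ = (0.49 + 0.47 + 0.47 + 0.45 + 0.42 + 0.54 + 0.45 + 0.50 + 0.54 + 0.59 + 0.30) / 11 = 0.4745
UCL = X̄̄ + A₃·s̄ = 94.6909 + 1.182 × 0.4745 = 95.2518

95.25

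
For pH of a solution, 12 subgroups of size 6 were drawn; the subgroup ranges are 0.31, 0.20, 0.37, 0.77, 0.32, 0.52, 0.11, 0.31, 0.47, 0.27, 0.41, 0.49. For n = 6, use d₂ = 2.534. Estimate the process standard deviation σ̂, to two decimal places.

0.15

R̄ = (0.31 + 0.20 + 0.37 + 0.77 + 0.32 + 0.52 + 0.11 + 0.31 + 0.47 + 0.27 + 0.41 + 0.49) / 12 = 0.3792
σ̂ = R̄ / d₂ = 0.3792 / 2.534 = 0.1496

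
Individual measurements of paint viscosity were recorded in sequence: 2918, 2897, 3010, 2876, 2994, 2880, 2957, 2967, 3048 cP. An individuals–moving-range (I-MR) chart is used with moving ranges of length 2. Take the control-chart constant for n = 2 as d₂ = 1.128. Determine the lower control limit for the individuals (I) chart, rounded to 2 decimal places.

2727.59

X̄ = (2918 + 2897 + 3010 + 2876 + 2994 + 2880 + 2957 + 2967 + 3048) / 9 = 2949.6667
Moving ranges: 21, 113, 134, 118, 114, 77, 10, 81; M̄R̄ = 668.0000 / 8 = 83.5000
LCL = X̄ − 3·M̄R̄/d₂ = 2949.6667 − 3 × 83.5000 / 1.128 = 2727.5922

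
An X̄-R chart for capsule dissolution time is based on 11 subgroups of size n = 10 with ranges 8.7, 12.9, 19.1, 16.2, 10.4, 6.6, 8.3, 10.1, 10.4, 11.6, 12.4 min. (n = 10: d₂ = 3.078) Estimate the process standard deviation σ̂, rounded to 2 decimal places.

3.74

R̄ = (8.7 + 12.9 + 19.1 + 16.2 + 10.4 + 6.6 + 8.3 + 10.1 + 10.4 + 11.6 + 12.4) / 11 = 11.5182
σ̂ = R̄ / d₂ = 11.5182 / 3.078 = 3.7421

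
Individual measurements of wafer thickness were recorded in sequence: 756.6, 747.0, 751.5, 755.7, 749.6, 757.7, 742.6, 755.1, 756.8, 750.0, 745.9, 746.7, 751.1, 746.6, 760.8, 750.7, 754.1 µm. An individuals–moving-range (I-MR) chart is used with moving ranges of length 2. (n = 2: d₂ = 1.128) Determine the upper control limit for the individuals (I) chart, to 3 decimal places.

769.978

X̄ = (756.6 + 747.0 + 751.5 + 755.7 + 749.6 + 757.7 + 742.6 + 755.1 + 756.8 + 750.0 + 745.9 + 746.7 + 751.1 + 746.6 + 760.8 + 750.7 + 754.1) / 17 = 751.6765
Moving ranges: 9.6, 4.5, 4.2, 6.1, 8.1, 15.1, 12.5, 1.7, 6.8, 4.1, 0.8, 4.4, 4.5, 14.2, 10.1, 3.4; M̄R̄ = 110.1000 / 16 = 6.8812
UCL = X̄ + 3·M̄R̄/d₂ = 751.6765 + 3 × 6.8812 / 1.128 = 769.9777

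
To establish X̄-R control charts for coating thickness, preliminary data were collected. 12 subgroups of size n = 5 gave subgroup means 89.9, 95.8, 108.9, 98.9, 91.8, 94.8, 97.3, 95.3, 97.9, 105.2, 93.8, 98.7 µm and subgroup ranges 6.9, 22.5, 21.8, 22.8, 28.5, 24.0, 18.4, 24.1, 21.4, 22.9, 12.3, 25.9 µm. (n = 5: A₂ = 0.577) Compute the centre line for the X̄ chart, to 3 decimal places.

X̄̄ = (89.9 + 95.8 + 108.9 + 98.9 + 91.8 + 94.8 + 97.3 + 95.3 + 97.9 + 105.2 + 93.8 + 98.7) / 12 = 1168.3000 / 12 = 97.3583
CL = X̄̄ = 97.3583

97.358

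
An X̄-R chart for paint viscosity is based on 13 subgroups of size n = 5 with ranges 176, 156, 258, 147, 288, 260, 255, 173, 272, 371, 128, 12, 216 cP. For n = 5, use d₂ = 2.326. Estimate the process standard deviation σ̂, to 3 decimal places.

R̄ = (176 + 156 + 258 + 147 + 288 + 260 + 255 + 173 + 272 + 371 + 128 + 12 + 216) / 13 = 208.6154
σ̂ = R̄ / d₂ = 208.6154 / 2.326 = 89.6885

89.688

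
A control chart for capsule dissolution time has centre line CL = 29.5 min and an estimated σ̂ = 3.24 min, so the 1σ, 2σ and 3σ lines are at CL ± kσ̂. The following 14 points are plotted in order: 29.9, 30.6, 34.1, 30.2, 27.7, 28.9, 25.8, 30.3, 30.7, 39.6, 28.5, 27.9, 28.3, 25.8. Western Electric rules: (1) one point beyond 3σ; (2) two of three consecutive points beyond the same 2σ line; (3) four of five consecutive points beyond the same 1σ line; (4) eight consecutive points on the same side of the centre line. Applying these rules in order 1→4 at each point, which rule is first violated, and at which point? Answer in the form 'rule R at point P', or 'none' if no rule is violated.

rule 1 at point 10

Zone of each point (C = within 1σ̂, B = 1σ̂–2σ̂, A = 2σ̂–3σ̂, * = beyond 3σ̂; sign = side of CL): 1:+C, 2:+C, 3:+B, 4:+C, 5:-C, 6:-C, 7:-B, 8:+C, 9:+C, 10:+*, 11:-C, 12:-C, 13:-C, 14:-B
Rule 1 (one point beyond the 3σ limits) is satisfied at point 10.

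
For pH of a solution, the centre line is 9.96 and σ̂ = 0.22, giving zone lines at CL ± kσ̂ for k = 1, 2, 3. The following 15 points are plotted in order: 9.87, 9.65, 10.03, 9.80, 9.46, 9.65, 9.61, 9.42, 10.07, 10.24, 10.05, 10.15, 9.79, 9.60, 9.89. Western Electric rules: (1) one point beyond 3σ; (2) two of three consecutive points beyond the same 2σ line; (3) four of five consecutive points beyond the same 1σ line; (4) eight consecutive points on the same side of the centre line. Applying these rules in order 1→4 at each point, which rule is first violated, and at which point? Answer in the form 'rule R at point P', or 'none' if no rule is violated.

Zone of each point (C = within 1σ̂, B = 1σ̂–2σ̂, A = 2σ̂–3σ̂, * = beyond 3σ̂; sign = side of CL): 1:-C, 2:-B, 3:+C, 4:-C, 5:-A, 6:-B, 7:-B, 8:-A, 9:+C, 10:+B, 11:+C, 12:+C, 13:-C, 14:-B, 15:-C
Rule 3 (four of five consecutive points beyond the same 1σ limit) is satisfied at point 8.

rule 3 at point 8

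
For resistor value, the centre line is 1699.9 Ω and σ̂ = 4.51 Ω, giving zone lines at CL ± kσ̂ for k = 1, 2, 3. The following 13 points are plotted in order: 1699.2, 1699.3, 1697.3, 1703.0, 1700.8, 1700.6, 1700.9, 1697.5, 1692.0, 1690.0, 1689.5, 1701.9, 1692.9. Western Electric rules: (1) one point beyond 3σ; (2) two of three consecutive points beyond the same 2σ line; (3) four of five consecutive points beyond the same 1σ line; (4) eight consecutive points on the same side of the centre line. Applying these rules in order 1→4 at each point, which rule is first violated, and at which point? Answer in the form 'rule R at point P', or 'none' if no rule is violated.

rule 2 at point 11

Zone of each point (C = within 1σ̂, B = 1σ̂–2σ̂, A = 2σ̂–3σ̂, * = beyond 3σ̂; sign = side of CL): 1:-C, 2:-C, 3:-C, 4:+C, 5:+C, 6:+C, 7:+C, 8:-C, 9:-B, 10:-A, 11:-A, 12:+C, 13:-B
Rule 2 (two of three consecutive points beyond the same 2σ limit) is satisfied at point 11.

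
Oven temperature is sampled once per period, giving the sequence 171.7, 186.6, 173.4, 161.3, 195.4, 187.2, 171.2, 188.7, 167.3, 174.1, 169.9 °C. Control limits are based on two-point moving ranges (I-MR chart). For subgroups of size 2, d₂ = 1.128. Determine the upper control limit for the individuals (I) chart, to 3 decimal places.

X̄ = (171.7 + 186.6 + 173.4 + 161.3 + 195.4 + 187.2 + 171.2 + 188.7 + 167.3 + 174.1 + 169.9) / 11 = 176.9818
Moving ranges: 14.9, 13.2, 12.1, 34.1, 8.2, 16.0, 17.5, 21.4, 6.8, 4.2; M̄R̄ = 148.4000 / 10 = 14.8400
UCL = X̄ + 3·M̄R̄/d₂ = 176.9818 + 3 × 14.8400 / 1.128 = 216.4499

216.450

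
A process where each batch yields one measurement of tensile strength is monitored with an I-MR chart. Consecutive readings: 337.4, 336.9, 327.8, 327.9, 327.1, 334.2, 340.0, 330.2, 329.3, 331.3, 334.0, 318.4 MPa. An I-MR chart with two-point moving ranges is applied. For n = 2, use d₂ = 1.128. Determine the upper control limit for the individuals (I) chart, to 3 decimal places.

344.361

X̄ = (337.4 + 336.9 + 327.8 + 327.9 + 327.1 + 334.2 + 340.0 + 330.2 + 329.3 + 331.3 + 334.0 + 318.4) / 12 = 331.2083
Moving ranges: 0.5, 9.1, 0.1, 0.8, 7.1, 5.8, 9.8, 0.9, 2.0, 2.7, 15.6; M̄R̄ = 54.4000 / 11 = 4.9455
UCL = X̄ + 3·M̄R̄/d₂ = 331.2083 + 3 × 4.9455 / 1.128 = 344.3611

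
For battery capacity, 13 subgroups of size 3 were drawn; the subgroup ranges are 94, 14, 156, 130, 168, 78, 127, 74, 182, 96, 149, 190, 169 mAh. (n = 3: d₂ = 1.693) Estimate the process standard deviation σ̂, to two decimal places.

R̄ = (94 + 14 + 156 + 130 + 168 + 78 + 127 + 74 + 182 + 96 + 149 + 190 + 169) / 13 = 125.1538
σ̂ = R̄ / d₂ = 125.1538 / 1.693 = 73.9243

73.92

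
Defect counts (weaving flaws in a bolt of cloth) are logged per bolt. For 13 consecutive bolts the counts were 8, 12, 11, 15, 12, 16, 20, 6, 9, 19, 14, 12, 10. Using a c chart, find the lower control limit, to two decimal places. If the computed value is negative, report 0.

1.96

c̄ = (8 + 12 + 11 + 15 + 12 + 16 + 20 + 6 + 9 + 19 + 14 + 12 + 10) / 13 = 164 / 13 = 12.6154
LCL = c̄ − 3√c̄ = 12.6154 − 3 × 3.5518 = 1.9599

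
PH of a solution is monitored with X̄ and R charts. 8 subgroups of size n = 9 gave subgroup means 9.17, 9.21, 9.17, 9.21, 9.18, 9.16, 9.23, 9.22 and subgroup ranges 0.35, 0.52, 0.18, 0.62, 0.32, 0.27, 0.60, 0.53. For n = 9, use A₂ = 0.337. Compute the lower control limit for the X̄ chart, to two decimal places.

9.05

X̄̄ = (9.17 + 9.21 + 9.17 + 9.21 + 9.18 + 9.16 + 9.23 + 9.22) / 8 = 73.5500 / 8 = 9.1937
R̄ = (0.35 + 0.52 + 0.18 + 0.62 + 0.32 + 0.27 + 0.60 + 0.53) / 8 = 3.3900 / 8 = 0.4238
LCL = X̄̄ − A₂·R̄ = 9.1937 − 0.337 × 0.4238 = 9.0509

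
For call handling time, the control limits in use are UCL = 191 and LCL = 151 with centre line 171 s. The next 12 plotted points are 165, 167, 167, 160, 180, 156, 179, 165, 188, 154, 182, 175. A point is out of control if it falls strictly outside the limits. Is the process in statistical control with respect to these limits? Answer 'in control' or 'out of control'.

All 12 points lie within [151, 191].

in control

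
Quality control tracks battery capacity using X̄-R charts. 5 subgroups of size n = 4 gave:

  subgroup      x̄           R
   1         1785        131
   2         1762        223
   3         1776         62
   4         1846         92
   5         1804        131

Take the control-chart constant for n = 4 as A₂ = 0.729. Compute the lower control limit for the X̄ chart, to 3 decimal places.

X̄̄ = (1785 + 1762 + 1776 + 1846 + 1804) / 5 = 8973.0000 / 5 = 1794.6000
R̄ = (131 + 223 + 62 + 92 + 131) / 5 = 639.0000 / 5 = 127.8000
LCL = X̄̄ − A₂·R̄ = 1794.6000 − 0.729 × 127.8000 = 1701.4338

1701.434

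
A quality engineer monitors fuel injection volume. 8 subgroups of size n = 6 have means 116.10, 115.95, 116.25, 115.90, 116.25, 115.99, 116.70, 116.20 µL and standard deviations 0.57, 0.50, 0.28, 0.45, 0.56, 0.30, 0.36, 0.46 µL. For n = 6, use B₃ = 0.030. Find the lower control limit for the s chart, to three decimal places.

s̄ = (0.57 + 0.50 + 0.28 + 0.45 + 0.56 + 0.30 + 0.36 + 0.46) / 8 = 0.4350
LCL_s = B₃·s̄ = 0.030 × 0.4350 = 0.0130

0.013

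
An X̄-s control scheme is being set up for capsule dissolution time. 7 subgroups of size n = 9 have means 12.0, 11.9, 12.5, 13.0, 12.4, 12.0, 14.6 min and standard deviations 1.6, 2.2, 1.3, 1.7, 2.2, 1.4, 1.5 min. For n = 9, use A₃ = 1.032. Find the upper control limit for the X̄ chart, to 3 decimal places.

14.383

X̄̄ = (12.0 + 11.9 + 12.5 + 13.0 + 12.4 + 12.0 + 14.6) / 7 = 12.6286
s̄ = (1.6 + 2.2 + 1.3 + 1.7 + 2.2 + 1.4 + 1.5) / 7 = 1.7000
UCL = X̄̄ + A₃·s̄ = 12.6286 + 1.032 × 1.7000 = 14.3830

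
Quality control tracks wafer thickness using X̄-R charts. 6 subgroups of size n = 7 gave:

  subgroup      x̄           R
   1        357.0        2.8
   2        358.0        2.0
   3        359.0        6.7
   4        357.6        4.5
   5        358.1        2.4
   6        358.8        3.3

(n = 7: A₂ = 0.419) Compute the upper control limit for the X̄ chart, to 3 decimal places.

X̄̄ = (357.0 + 358.0 + 359.0 + 357.6 + 358.1 + 358.8) / 6 = 2148.5000 / 6 = 358.0833
R̄ = (2.8 + 2.0 + 6.7 + 4.5 + 2.4 + 3.3) / 6 = 21.7000 / 6 = 3.6167
UCL = X̄̄ + A₂·R̄ = 358.0833 + 0.419 × 3.6167 = 359.5987

359.599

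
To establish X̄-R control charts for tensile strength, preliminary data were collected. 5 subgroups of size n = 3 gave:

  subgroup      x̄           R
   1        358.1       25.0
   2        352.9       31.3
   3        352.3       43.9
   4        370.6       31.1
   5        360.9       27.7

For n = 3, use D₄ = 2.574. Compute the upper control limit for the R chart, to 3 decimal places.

R̄ = (25.0 + 31.3 + 43.9 + 31.1 + 27.7) / 5 = 159.0000 / 5 = 31.8000
UCL_R = D₄·R̄ = 2.574 × 31.8000 = 81.8532

81.853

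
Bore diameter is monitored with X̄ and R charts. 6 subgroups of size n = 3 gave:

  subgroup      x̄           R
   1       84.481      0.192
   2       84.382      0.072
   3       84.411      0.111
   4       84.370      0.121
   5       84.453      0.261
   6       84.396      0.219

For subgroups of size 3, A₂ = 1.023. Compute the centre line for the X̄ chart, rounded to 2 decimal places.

84.42

X̄̄ = (84.481 + 84.382 + 84.411 + 84.370 + 84.453 + 84.396) / 6 = 506.4930 / 6 = 84.4155
CL = X̄̄ = 84.4155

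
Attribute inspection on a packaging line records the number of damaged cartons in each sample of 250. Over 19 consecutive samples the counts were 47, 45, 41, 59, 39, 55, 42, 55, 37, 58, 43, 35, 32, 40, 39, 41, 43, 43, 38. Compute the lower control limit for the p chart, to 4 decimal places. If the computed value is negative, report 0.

0.1030

p̄ = Σdᵢ / (k·n) = 832 / (19 × 250) = 0.17516
LCL = p̄ − 3·√(p̄(1−p̄)/n) = 0.17516 − 3 × 0.02404 = 0.10304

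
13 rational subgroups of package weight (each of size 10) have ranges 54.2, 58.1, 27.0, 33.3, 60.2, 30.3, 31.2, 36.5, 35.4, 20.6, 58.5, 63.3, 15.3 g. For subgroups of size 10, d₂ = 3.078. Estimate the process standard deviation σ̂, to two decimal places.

R̄ = (54.2 + 58.1 + 27.0 + 33.3 + 60.2 + 30.3 + 31.2 + 36.5 + 35.4 + 20.6 + 58.5 + 63.3 + 15.3) / 13 = 40.3000
σ̂ = R̄ / d₂ = 40.3000 / 3.078 = 13.0929

13.09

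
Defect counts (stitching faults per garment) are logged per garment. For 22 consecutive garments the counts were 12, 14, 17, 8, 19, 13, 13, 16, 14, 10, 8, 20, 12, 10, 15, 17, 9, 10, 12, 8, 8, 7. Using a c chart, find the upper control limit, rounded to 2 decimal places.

c̄ = (12 + 14 + 17 + 8 + 19 + 13 + 13 + 16 + 14 + 10 + 8 + 20 + 12 + 10 + 15 + 17 + 9 + 10 + 12 + 8 + 8 + 7) / 22 = 272 / 22 = 12.3636
UCL = c̄ + 3√c̄ = 12.3636 + 3 × √12.3636 = 12.3636 + 3 × 3.5162 = 22.9122

22.91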